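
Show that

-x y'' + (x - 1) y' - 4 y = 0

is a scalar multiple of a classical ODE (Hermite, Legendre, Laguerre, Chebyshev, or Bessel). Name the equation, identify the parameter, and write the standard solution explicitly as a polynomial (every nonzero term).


All three coefficients share the factor -1; dividing through by -1 gives  x y'' + (1 - x) y' + 4 y = 0.
This matches the Laguerre equation x y'' + (1 - x) y' + n y = 0 with n = 4; the polynomial solution is L_4(x).
With y = sum_k a_k x^k, matching x^k gives (k+1)k a_{k+1} + (k+1) a_{k+1} - k a_k + n a_k = 0, i.e. (k+1)^2 a_{k+1} = (k - n) a_k = (k - 4) a_k. The right side vanishes at k = 4, so the series terminates at degree 4.
Standard normalization L_n(0) = 1 gives a_0 = 1. Work upward with a_{k+1} = (k - 4) a_k / (k+1)^2:
  a_1 = (0 - 4)(1) / 1^2 = -4/1 = -4
  a_2 = (1 - 4)(-4) / 2^2 = 12/4 = 3
  a_3 = (2 - 4)(3) / 3^2 = -6/9 = -2/3
  a_4 = (3 - 4)(-2/3) / 4^2 = (2/3)/16 = 1/24
Hence L_4(x) = x^4/24 - 2 x^3/3 + 3 x^2 - 4 x + 1.

L_4(x); series = x^4/24 - 2 x^3/3 + 3 x^2 - 4 x + 1


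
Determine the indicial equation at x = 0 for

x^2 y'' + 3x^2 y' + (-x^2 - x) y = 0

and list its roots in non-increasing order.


Divide by x^2 to reach normal form y'' + P_1(x) y' + P_2(x) y = 0 with P_1(x) = 3 and P_2(x) = -1 - 1/x.
x = 0 is a singular point because the y-coefficient -1 - 1/x has a pole at x = 0.
It is a regular singular point because x P_1(x) = p(x) = 3x and x^2 P_2(x) = q(x) = -x^2 - x are polynomials, hence analytic at x = 0.
p(0) = 0,  q(0) = 0.
Indicial equation: r(r-1) + p(0) r + q(0) = 0, i.e. r^2 + (p(0) - 1) r + q(0) = 0, i.e. r^2 - 1 r = 0.
Discriminant: (-1)^2 - 4(0) = 1, so r = (1 ± 1)/2.
Solving: r_1 = 1, r_2 = 0.

indicial: r^2 - 1 r = 0; roots r_1 = 1, r_2 = 0


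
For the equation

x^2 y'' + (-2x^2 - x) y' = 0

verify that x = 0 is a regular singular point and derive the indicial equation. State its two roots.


Divide by x^2 to reach normal form y'' + P_1(x) y' + P_2(x) y = 0 with P_1(x) = -2 - 1/x and P_2(x) = 0.
x = 0 is a singular point because the y'-coefficient -2 - 1/x has a pole at x = 0.
It is a regular singular point because x P_1(x) = p(x) = -2x - 1 and x^2 P_2(x) = q(x) = 0 are polynomials, hence analytic at x = 0.
p(0) = -1,  q(0) = 0.
Indicial equation: r(r-1) + p(0) r + q(0) = 0, i.e. r^2 + (p(0) - 1) r + q(0) = 0, i.e. r^2 - 2 r = 0.
Discriminant: (-2)^2 - 4(0) = 4, so r = (2 ± 2)/2.
Solving: r_1 = 2, r_2 = 0.

indicial: r^2 - 2 r = 0; roots r_1 = 2, r_2 = 0


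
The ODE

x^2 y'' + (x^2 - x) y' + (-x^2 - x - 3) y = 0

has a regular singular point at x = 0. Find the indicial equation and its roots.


Divide by x^2 to reach normal form y'' + P_1(x) y' + P_2(x) y = 0 with P_1(x) = 1 - 1/x and P_2(x) = -1 - 1/x - 3/x^2.
x = 0 is a singular point because the y'-coefficient 1 - 1/x has a pole at x = 0 and the y-coefficient -1 - 1/x - 3/x^2 has a pole at x = 0.
It is a regular singular point because x P_1(x) = p(x) = x - 1 and x^2 P_2(x) = q(x) = -x^2 - x - 3 are polynomials, hence analytic at x = 0.
p(0) = -1,  q(0) = -3.
Indicial equation: r(r-1) + p(0) r + q(0) = 0, i.e. r^2 + (p(0) - 1) r + q(0) = 0, i.e. r^2 - 2 r - 3 = 0.
Discriminant: (-2)^2 - 4(-3) = 16, so r = (2 ± 4)/2.
Solving: r_1 = 3, r_2 = -1.

indicial: r^2 - 2 r - 3 = 0; roots r_1 = 3, r_2 = -1


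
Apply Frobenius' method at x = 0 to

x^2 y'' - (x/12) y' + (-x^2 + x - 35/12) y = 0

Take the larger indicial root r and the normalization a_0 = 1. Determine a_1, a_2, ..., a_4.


Write in Frobenius form y'' + (p(x)/x) y' + (q(x)/x^2) y = 0:
  p(x) = -1/12,  q(x) = -x^2 + x - 35/12.
Indicial equation: r(r-1) + (-1/12) r + (-35/12) = 0 -> roots r_1 = 7/3, r_2 = -5/4.
Take r = r_1 = 7/3. Let y(x) = x^r sum_{n>=0} a_n x^n with a_0 = 1.
Substitute y = x^r sum a_n x^n and match x^{r+n}. The recurrence is
  D(n) a_n + 1 a_{n-1} - 1 a_{n-2} = 0,  where D(n) = (r+n)(r+n-1) + (-1/12)(r+n) + (-35/12).
  a_n = [-1 a_{n-1} + 1 a_{n-2}] / D(n).
Since the indicial polynomial factors as (r - r_1)(r - r_2), D(n) = (r_1 + n - r_1)(r_1 + n - r_2) = n(n + 43/12).
Evaluating step by step (a_0 = 1):
  n = 1: D(1) = 1(1 + 43/12) = 55/12; numerator = -1(1) = -1; a_1 = (-1)/(55/12) = -12/55
  n = 2: D(2) = 2(2 + 43/12) = 67/6; numerator = -1(-12/55) + 1(1) = 67/55; a_2 = (67/55)/(67/6) = 6/55
  n = 3: D(3) = 3(3 + 43/12) = 79/4; numerator = -1(6/55) + 1(-12/55) = -18/55; a_3 = (-18/55)/(79/4) = -72/4345
  n = 4: D(4) = 4(4 + 43/12) = 91/3; numerator = -1(-72/4345) + 1(6/55) = 546/4345; a_4 = (546/4345)/(91/3) = 18/4345

r = 7/3; a_0 = 1; a_1 = -12/55; a_2 = 6/55; a_3 = -72/4345; a_4 = 18/4345


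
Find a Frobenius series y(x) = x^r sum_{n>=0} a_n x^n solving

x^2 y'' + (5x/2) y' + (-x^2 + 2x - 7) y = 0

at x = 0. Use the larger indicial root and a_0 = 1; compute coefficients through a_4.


Write in Frobenius form y'' + (p(x)/x) y' + (q(x)/x^2) y = 0:
  p(x) = 5/2,  q(x) = -x^2 + 2x - 7.
Indicial equation: r(r-1) + (5/2) r + (-7) = 0 -> roots r_1 = 2, r_2 = -7/2.
Take r = r_1 = 2. Let y(x) = x^r sum_{n>=0} a_n x^n with a_0 = 1.
Substitute y = x^r sum a_n x^n and match x^{r+n}. The recurrence is
  D(n) a_n + 2 a_{n-1} - 1 a_{n-2} = 0,  where D(n) = (r+n)(r+n-1) + (5/2)(r+n) + (-7).
  a_n = [-2 a_{n-1} + 1 a_{n-2}] / D(n).
Since the indicial polynomial factors as (r - r_1)(r - r_2), D(n) = (r_1 + n - r_1)(r_1 + n - r_2) = n(n + 11/2).
Evaluating step by step (a_0 = 1):
  n = 1: D(1) = 1(1 + 11/2) = 13/2; numerator = -2(1) = -2; a_1 = (-2)/(13/2) = -4/13
  n = 2: D(2) = 2(2 + 11/2) = 15; numerator = -2(-4/13) + 1(1) = 21/13; a_2 = (21/13)/(15) = 7/65
  n = 3: D(3) = 3(3 + 11/2) = 51/2; numerator = -2(7/65) + 1(-4/13) = -34/65; a_3 = (-34/65)/(51/2) = -4/195
  n = 4: D(4) = 4(4 + 11/2) = 38; numerator = -2(-4/195) + 1(7/65) = 29/195; a_4 = (29/195)/(38) = 29/7410

r = 2; a_0 = 1; a_1 = -4/13; a_2 = 7/65; a_3 = -4/195; a_4 = 29/7410


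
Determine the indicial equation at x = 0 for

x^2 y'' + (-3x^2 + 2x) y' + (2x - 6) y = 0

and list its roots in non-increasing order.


Divide by x^2 to reach normal form y'' + P_1(x) y' + P_2(x) y = 0 with P_1(x) = -3 + 2/x and P_2(x) = 2/x - 6/x^2.
x = 0 is a singular point because the y'-coefficient -3 + 2/x has a pole at x = 0 and the y-coefficient 2/x - 6/x^2 has a pole at x = 0.
It is a regular singular point because x P_1(x) = p(x) = 2 - 3x and x^2 P_2(x) = q(x) = 2x - 6 are polynomials, hence analytic at x = 0.
p(0) = 2,  q(0) = -6.
Indicial equation: r(r-1) + p(0) r + q(0) = 0, i.e. r^2 + (p(0) - 1) r + q(0) = 0, i.e. r^2 + 1 r - 6 = 0.
Discriminant: (1)^2 - 4(-6) = 25, so r = (-1 ± 5)/2.
Solving: r_1 = 2, r_2 = -3.

indicial: r^2 + 1 r - 6 = 0; roots r_1 = 2, r_2 = -3


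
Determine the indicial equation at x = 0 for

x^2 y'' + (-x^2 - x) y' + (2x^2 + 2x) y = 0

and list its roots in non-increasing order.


Divide by x^2 to reach normal form y'' + P_1(x) y' + P_2(x) y = 0 with P_1(x) = -1 - 1/x and P_2(x) = 2 + 2/x.
x = 0 is a singular point because the y'-coefficient -1 - 1/x has a pole at x = 0 and the y-coefficient 2 + 2/x has a pole at x = 0.
It is a regular singular point because x P_1(x) = p(x) = -x - 1 and x^2 P_2(x) = q(x) = 2x^2 + 2x are polynomials, hence analytic at x = 0.
p(0) = -1,  q(0) = 0.
Indicial equation: r(r-1) + p(0) r + q(0) = 0, i.e. r^2 + (p(0) - 1) r + q(0) = 0, i.e. r^2 - 2 r = 0.
Discriminant: (-2)^2 - 4(0) = 4, so r = (2 ± 2)/2.
Solving: r_1 = 2, r_2 = 0.

indicial: r^2 - 2 r = 0; roots r_1 = 2, r_2 = 0


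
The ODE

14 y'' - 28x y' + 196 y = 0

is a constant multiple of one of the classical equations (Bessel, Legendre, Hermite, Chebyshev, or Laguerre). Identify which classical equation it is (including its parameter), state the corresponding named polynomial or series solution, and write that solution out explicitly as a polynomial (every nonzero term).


All three coefficients share the factor 14; dividing through by 14 gives  y'' - 2x y' + 14 y = 0.
This matches the Hermite equation y'' - 2x y' + 2n y = 0 with 2n = 14, so n = 7; the polynomial solution is H_7(x).
With y = sum_k a_k x^k, matching x^k gives (k+2)(k+1) a_{k+2} = 2(k - n) a_k = 2(k - 7) a_k. The right side vanishes at k = 7, so the series with the parity of 7 terminates at degree 7.
Standard normalization: leading coefficient of H_n is 2^n, so a_7 = 2^7 = 128. Work downward with a_k = (k+1)(k+2) a_{k+2} / (2(k - n)):
  a_5 = (6)(7)(128) / (2(5 - 7)) = 5376/(-4) = -1344
  a_3 = (4)(5)(-1344) / (2(3 - 7)) = -26880/(-8) = 3360
  a_1 = (2)(3)(3360) / (2(1 - 7)) = 20160/(-12) = -1680
Hence H_7(x) = 128 x^7 - 1344 x^5 + 3360 x^3 - 1680 x.

H_7(x); series = 128 x^7 - 1344 x^5 + 3360 x^3 - 1680 x


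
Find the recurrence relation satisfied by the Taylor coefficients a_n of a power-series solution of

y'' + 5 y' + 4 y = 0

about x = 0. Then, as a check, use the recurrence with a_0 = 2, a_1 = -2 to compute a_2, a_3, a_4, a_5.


Substitute y = sum_n a_n x^n.
y''(x) has coefficient (n+2)(n+1) a_{n+2} at x^n;
5 y'(x) has coefficient 5 (n+1) a_{n+1} at x^n;
4 y(x) has coefficient 4 a_n at x^n.
Matching x^n: (n+2)(n+1) a_{n+2} + 5 (n+1) a_{n+1} + 4 a_n = 0.
Thus a_{n+2} = [-5 (n+1) a_{n+1} - 4 a_n] / ((n+1)(n+2)).

Check with a_0 = 2, a_1 = -2 (apply the recurrence for n = 0, 1, 2, 3): a_0 = 2, a_1 = -2, a_2 = 1, a_3 = -1/3, a_4 = 1/12, a_5 = -1/60.

a_(n+2) = [-5 (n+1) a_(n+1) - 4 a_n] / ((n+1)(n+2)); check: a_0 = 2, a_1 = -2, a_2 = 1, a_3 = -1/3, a_4 = 1/12, a_5 = -1/60


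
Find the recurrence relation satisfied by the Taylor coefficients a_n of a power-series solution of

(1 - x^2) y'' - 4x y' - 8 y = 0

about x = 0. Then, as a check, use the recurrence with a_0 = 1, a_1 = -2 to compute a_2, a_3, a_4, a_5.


Substitute y = sum_n a_n x^n.
(1 - 1 x^2) y'' contributes (n+2)(n+1) a_{n+2} - n(n-1) a_n at x^n.
-4 x y'(x) contributes -4 n a_n at x^n.
-8 y(x) contributes -8 a_n at x^n.
Matching x^n: (n+2)(n+1) a_{n+2} + (-n(n-1) - 4 n - 8) a_n = 0.
Thus a_{n+2} = (n(n-1) + 4 n + 8) / ((n+1)(n+2)) * a_n.

Check with a_0 = 1, a_1 = -2 (apply the recurrence for n = 0, 1, 2, 3): a_0 = 1, a_1 = -2, a_2 = 4, a_3 = -4, a_4 = 6, a_5 = -26/5.

a_(n+2) = (n(n-1) + 4 n + 8) / ((n+1)(n+2)) * a_n; check: a_0 = 1, a_1 = -2, a_2 = 4, a_3 = -4, a_4 = 6, a_5 = -26/5


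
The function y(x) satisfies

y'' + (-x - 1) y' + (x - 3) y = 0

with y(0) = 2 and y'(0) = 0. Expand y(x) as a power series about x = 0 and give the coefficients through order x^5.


Ansatz: y(x) = sum_{n>=0} a_n x^n, so y'(x) = sum_{n>=1} n a_n x^(n-1) and y''(x) = sum_{n>=2} n(n-1) a_n x^(n-2).
Substitute into P(x) y'' + Q(x) y' + R(x) y = 0 with P(x) = 1, Q(x) = -x - 1, R(x) = x - 3, and match powers of x.
Initial conditions: a_0 = 2, a_1 = 0.
Setting the coefficient of each power of x to zero and solving order by order (substituting the coefficients already found):
  x^0: 2 a_2 - a_1 - 3 a_0 = 0  ->  2 a_2 = a_1 + 3 a_0 = 6  ->  a_2 = 3
  x^1: 6 a_3 - 2 a_2 - 4 a_1 + a_0 = 0  ->  6 a_3 = 2 a_2 + 4 a_1 - a_0 = 4  ->  a_3 = 2/3
  x^2: 12 a_4 - 3 a_3 - 5 a_2 + a_1 = 0  ->  12 a_4 = 3 a_3 + 5 a_2 - a_1 = 17  ->  a_4 = 17/12
  x^3: 20 a_5 - 4 a_4 - 6 a_3 + a_2 = 0  ->  20 a_5 = 4 a_4 + 6 a_3 - a_2 = 20/3  ->  a_5 = 1/3
Truncated series: y(x) = 2 + 3 x^2 + (2/3) x^3 + (17/12) x^4 + (1/3) x^5 + O(x^6).

a_0 = 2; a_1 = 0; a_2 = 3; a_3 = 2/3; a_4 = 17/12; a_5 = 1/3


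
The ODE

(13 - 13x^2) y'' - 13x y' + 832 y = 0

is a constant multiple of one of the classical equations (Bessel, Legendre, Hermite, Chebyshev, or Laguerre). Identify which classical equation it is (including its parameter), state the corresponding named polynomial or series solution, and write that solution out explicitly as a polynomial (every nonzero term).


All three coefficients share the factor 13; dividing through by 13 gives  (1 - x^2) y'' - x y' + 64 y = 0.
This matches the Chebyshev equation (1 - x^2) y'' - x y' + n^2 y = 0 (note the -x y' term, not -2x y') with n^2 = 64, so n = 8; the polynomial solution is T_8(x).
With y = sum_k a_k x^k, matching x^k gives (k+2)(k+1) a_{k+2} = (k^2 - n^2) a_k = (k - 8)(k + 8) a_k. The right side vanishes at k = 8, so the series with the parity of 8 terminates at degree 8.
Standard normalization: leading coefficient of T_n is 2^(n-1), so a_8 = 2^7 = 128. Work downward with a_k = (k+1)(k+2) a_{k+2} / ((k - 8)(k + 8)):
  a_6 = (7)(8)(128) / ((6 - 8)(6 + 8)) = 7168/(-28) = -256
  a_4 = (5)(6)(-256) / ((4 - 8)(4 + 8)) = -7680/(-48) = 160
  a_2 = (3)(4)(160) / ((2 - 8)(2 + 8)) = 1920/(-60) = -32
  a_0 = (1)(2)(-32) / ((0 - 8)(0 + 8)) = -64/(-64) = 1
Hence T_8(x) = 128 x^8 - 256 x^6 + 160 x^4 - 32 x^2 + 1.

T_8(x); series = 128 x^8 - 256 x^6 + 160 x^4 - 32 x^2 + 1


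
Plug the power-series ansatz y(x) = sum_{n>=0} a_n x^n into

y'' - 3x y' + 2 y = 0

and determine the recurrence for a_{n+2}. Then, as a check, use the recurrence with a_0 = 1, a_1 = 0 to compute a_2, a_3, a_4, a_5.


Substitute y = sum_n a_n x^n.
y''(x) has coefficient (n+2)(n+1) a_{n+2} at x^n;
-3 x y'(x) has coefficient -3 n a_n at x^n (shift);
2 y(x) has coefficient 2 a_n at x^n.
Matching x^n: (n+2)(n+1) a_{n+2} + (-3n + 2) a_n = 0.
Thus a_{n+2} = (3n - 2) / ((n+1)(n+2)) * a_n.

Check with a_0 = 1, a_1 = 0 (apply the recurrence for n = 0, 1, 2, 3): a_0 = 1, a_1 = 0, a_2 = -1, a_3 = 0, a_4 = -1/3, a_5 = 0.

a_(n+2) = (3n - 2) / ((n+1)(n+2)) * a_n; check: a_0 = 1, a_1 = 0, a_2 = -1, a_3 = 0, a_4 = -1/3, a_5 = 0


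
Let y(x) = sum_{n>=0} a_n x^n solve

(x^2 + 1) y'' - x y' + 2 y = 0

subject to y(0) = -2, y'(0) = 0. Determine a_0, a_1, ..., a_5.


Ansatz: y(x) = sum_{n>=0} a_n x^n, so y'(x) = sum_{n>=1} n a_n x^(n-1) and y''(x) = sum_{n>=2} n(n-1) a_n x^(n-2).
Substitute into P(x) y'' + Q(x) y' + R(x) y = 0 with P(x) = x^2 + 1, Q(x) = -x, R(x) = 2, and match powers of x.
Initial conditions: a_0 = -2, a_1 = 0.
Setting the coefficient of each power of x to zero and solving order by order (substituting the coefficients already found):
  x^0: 2 a_2 + 2 a_0 = 0  ->  2 a_2 = -2 a_0 = 4  ->  a_2 = 2
  x^1: 6 a_3 + a_1 = 0  ->  6 a_3 = -a_1 = 0  ->  a_3 = 0
  x^2: 12 a_4 + 2 a_2 = 0  ->  12 a_4 = -2 a_2 = -4  ->  a_4 = -1/3
  x^3: 20 a_5 + 5 a_3 = 0  ->  20 a_5 = -5 a_3 = 0  ->  a_5 = 0
Truncated series: y(x) = -2 + 2 x^2 - (1/3) x^4 + O(x^6).

a_0 = -2; a_1 = 0; a_2 = 2; a_3 = 0; a_4 = -1/3; a_5 = 0


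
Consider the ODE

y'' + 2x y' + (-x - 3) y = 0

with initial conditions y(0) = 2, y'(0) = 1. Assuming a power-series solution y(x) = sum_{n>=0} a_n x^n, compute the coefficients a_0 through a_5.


Ansatz: y(x) = sum_{n>=0} a_n x^n, so y'(x) = sum_{n>=1} n a_n x^(n-1) and y''(x) = sum_{n>=2} n(n-1) a_n x^(n-2).
Substitute into P(x) y'' + Q(x) y' + R(x) y = 0 with P(x) = 1, Q(x) = 2x, R(x) = -x - 3, and match powers of x.
Initial conditions: a_0 = 2, a_1 = 1.
Setting the coefficient of each power of x to zero and solving order by order (substituting the coefficients already found):
  x^0: 2 a_2 - 3 a_0 = 0  ->  2 a_2 = 3 a_0 = 6  ->  a_2 = 3
  x^1: 6 a_3 - a_1 - a_0 = 0  ->  6 a_3 = a_1 + a_0 = 3  ->  a_3 = 1/2
  x^2: 12 a_4 + a_2 - a_1 = 0  ->  12 a_4 = -a_2 + a_1 = -2  ->  a_4 = -1/6
  x^3: 20 a_5 + 3 a_3 - a_2 = 0  ->  20 a_5 = -3 a_3 + a_2 = 3/2  ->  a_5 = 3/40
Truncated series: y(x) = 2 + x + 3 x^2 + (1/2) x^3 - (1/6) x^4 + (3/40) x^5 + O(x^6).

a_0 = 2; a_1 = 1; a_2 = 3; a_3 = 1/2; a_4 = -1/6; a_5 = 3/40


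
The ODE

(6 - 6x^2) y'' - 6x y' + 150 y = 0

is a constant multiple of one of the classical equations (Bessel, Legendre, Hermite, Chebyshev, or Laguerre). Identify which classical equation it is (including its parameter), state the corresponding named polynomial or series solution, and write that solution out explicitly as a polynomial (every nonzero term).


All three coefficients share the factor 6; dividing through by 6 gives  (1 - x^2) y'' - x y' + 25 y = 0.
This matches the Chebyshev equation (1 - x^2) y'' - x y' + n^2 y = 0 (note the -x y' term, not -2x y') with n^2 = 25, so n = 5; the polynomial solution is T_5(x).
With y = sum_k a_k x^k, matching x^k gives (k+2)(k+1) a_{k+2} = (k^2 - n^2) a_k = (k - 5)(k + 5) a_k. The right side vanishes at k = 5, so the series with the parity of 5 terminates at degree 5.
Standard normalization: leading coefficient of T_n is 2^(n-1), so a_5 = 2^4 = 16. Work downward with a_k = (k+1)(k+2) a_{k+2} / ((k - 5)(k + 5)):
  a_3 = (4)(5)(16) / ((3 - 5)(3 + 5)) = 320/(-16) = -20
  a_1 = (2)(3)(-20) / ((1 - 5)(1 + 5)) = -120/(-24) = 5
Hence T_5(x) = 16 x^5 - 20 x^3 + 5 x.

T_5(x); series = 16 x^5 - 20 x^3 + 5 x


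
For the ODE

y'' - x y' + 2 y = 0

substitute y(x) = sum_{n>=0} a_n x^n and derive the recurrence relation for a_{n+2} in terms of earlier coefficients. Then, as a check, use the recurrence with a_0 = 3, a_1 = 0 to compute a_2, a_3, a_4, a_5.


Substitute y = sum_n a_n x^n.
y''(x) has coefficient (n+2)(n+1) a_{n+2} at x^n;
-x y'(x) has coefficient -n a_n at x^n (shift);
2 y(x) has coefficient 2 a_n at x^n.
Matching x^n: (n+2)(n+1) a_{n+2} + (-n + 2) a_n = 0.
Thus a_{n+2} = (n - 2) / ((n+1)(n+2)) * a_n.

Check with a_0 = 3, a_1 = 0 (apply the recurrence for n = 0, 1, 2, 3): a_0 = 3, a_1 = 0, a_2 = -3, a_3 = 0, a_4 = 0, a_5 = 0.

a_(n+2) = (n - 2) / ((n+1)(n+2)) * a_n; check: a_0 = 3, a_1 = 0, a_2 = -3, a_3 = 0, a_4 = 0, a_5 = 0


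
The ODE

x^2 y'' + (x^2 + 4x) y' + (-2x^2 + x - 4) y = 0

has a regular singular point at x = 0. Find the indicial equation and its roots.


Divide by x^2 to reach normal form y'' + P_1(x) y' + P_2(x) y = 0 with P_1(x) = 1 + 4/x and P_2(x) = -2 + 1/x - 4/x^2.
x = 0 is a singular point because the y'-coefficient 1 + 4/x has a pole at x = 0 and the y-coefficient -2 + 1/x - 4/x^2 has a pole at x = 0.
It is a regular singular point because x P_1(x) = p(x) = x + 4 and x^2 P_2(x) = q(x) = -2x^2 + x - 4 are polynomials, hence analytic at x = 0.
p(0) = 4,  q(0) = -4.
Indicial equation: r(r-1) + p(0) r + q(0) = 0, i.e. r^2 + (p(0) - 1) r + q(0) = 0, i.e. r^2 + 3 r - 4 = 0.
Discriminant: (3)^2 - 4(-4) = 25, so r = (-3 ± 5)/2.
Solving: r_1 = 1, r_2 = -4.

indicial: r^2 + 3 r - 4 = 0; roots r_1 = 1, r_2 = -4


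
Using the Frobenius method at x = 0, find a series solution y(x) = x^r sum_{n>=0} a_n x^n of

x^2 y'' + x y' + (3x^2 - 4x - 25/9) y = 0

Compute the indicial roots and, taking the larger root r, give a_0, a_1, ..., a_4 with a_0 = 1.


Write in Frobenius form y'' + (p(x)/x) y' + (q(x)/x^2) y = 0:
  p(x) = 1,  q(x) = 3x^2 - 4x - 25/9.
Indicial equation: r(r-1) + (1) r + (-25/9) = 0 -> roots r_1 = 5/3, r_2 = -5/3.
Take r = r_1 = 5/3. Let y(x) = x^r sum_{n>=0} a_n x^n with a_0 = 1.
Substitute y = x^r sum a_n x^n and match x^{r+n}. The recurrence is
  D(n) a_n - 4 a_{n-1} + 3 a_{n-2} = 0,  where D(n) = (r+n)(r+n-1) + (1)(r+n) + (-25/9).
  a_n = [4 a_{n-1} - 3 a_{n-2}] / D(n).
Since the indicial polynomial factors as (r - r_1)(r - r_2), D(n) = (r_1 + n - r_1)(r_1 + n - r_2) = n(n + 10/3).
Evaluating step by step (a_0 = 1):
  n = 1: D(1) = 1(1 + 10/3) = 13/3; numerator = 4(1) = 4; a_1 = (4)/(13/3) = 12/13
  n = 2: D(2) = 2(2 + 10/3) = 32/3; numerator = 4(12/13) - 3(1) = 9/13; a_2 = (9/13)/(32/3) = 27/416
  n = 3: D(3) = 3(3 + 10/3) = 19; numerator = 4(27/416) - 3(12/13) = -261/104; a_3 = (-261/104)/(19) = -261/1976
  n = 4: D(4) = 4(4 + 10/3) = 88/3; numerator = 4(-261/1976) - 3(27/416) = -5715/7904; a_4 = (-5715/7904)/(88/3) = -17145/695552

r = 5/3; a_0 = 1; a_1 = 12/13; a_2 = 27/416; a_3 = -261/1976; a_4 = -17145/695552


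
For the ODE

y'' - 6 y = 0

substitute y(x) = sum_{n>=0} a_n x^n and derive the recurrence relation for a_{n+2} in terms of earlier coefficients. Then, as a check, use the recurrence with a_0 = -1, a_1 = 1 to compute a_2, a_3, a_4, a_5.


Substitute y = sum_n a_n x^n into y'' + (const) y = 0.
y''(x) = sum_{n>=0} (n+2)(n+1) a_{n+2} x^n.
The ODE becomes sum_n [(n+2)(n+1) a_{n+2} - 6 a_n] x^n = 0.
Setting each coefficient to zero gives the recurrence:
  (n+2)(n+1) a_{n+2} - 6 a_n = 0,
  a_{n+2} = 6 / ((n+1)(n+2)) a_n.

Check with a_0 = -1, a_1 = 1 (apply the recurrence for n = 0, 1, 2, 3): a_0 = -1, a_1 = 1, a_2 = -3, a_3 = 1, a_4 = -3/2, a_5 = 3/10.

a_{n+2} = 6/((n+1)(n+2)) * a_n; check: a_0 = -1, a_1 = 1, a_2 = -3, a_3 = 1, a_4 = -3/2, a_5 = 3/10


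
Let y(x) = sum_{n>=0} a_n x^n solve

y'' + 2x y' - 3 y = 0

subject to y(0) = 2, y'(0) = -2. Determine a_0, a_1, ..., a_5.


Ansatz: y(x) = sum_{n>=0} a_n x^n, so y'(x) = sum_{n>=1} n a_n x^(n-1) and y''(x) = sum_{n>=2} n(n-1) a_n x^(n-2).
Substitute into P(x) y'' + Q(x) y' + R(x) y = 0 with P(x) = 1, Q(x) = 2x, R(x) = -3, and match powers of x.
Initial conditions: a_0 = 2, a_1 = -2.
Setting the coefficient of each power of x to zero and solving order by order (substituting the coefficients already found):
  x^0: 2 a_2 - 3 a_0 = 0  ->  2 a_2 = 3 a_0 = 6  ->  a_2 = 3
  x^1: 6 a_3 - a_1 = 0  ->  6 a_3 = a_1 = -2  ->  a_3 = -1/3
  x^2: 12 a_4 + a_2 = 0  ->  12 a_4 = -a_2 = -3  ->  a_4 = -1/4
  x^3: 20 a_5 + 3 a_3 = 0  ->  20 a_5 = -3 a_3 = 1  ->  a_5 = 1/20
Truncated series: y(x) = 2 - 2 x + 3 x^2 - (1/3) x^3 - (1/4) x^4 + (1/20) x^5 + O(x^6).

a_0 = 2; a_1 = -2; a_2 = 3; a_3 = -1/3; a_4 = -1/4; a_5 = 1/20


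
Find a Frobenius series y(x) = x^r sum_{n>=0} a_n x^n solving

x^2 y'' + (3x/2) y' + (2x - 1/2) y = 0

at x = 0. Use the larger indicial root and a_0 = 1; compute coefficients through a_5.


Write in Frobenius form y'' + (p(x)/x) y' + (q(x)/x^2) y = 0:
  p(x) = 3/2,  q(x) = 2x - 1/2.
Indicial equation: r(r-1) + (3/2) r + (-1/2) = 0 -> roots r_1 = 1/2, r_2 = -1.
Take r = r_1 = 1/2. Let y(x) = x^r sum_{n>=0} a_n x^n with a_0 = 1.
Substitute y = x^r sum a_n x^n and match x^{r+n}. The recurrence is
  D(n) a_n + 2 a_{n-1} = 0,  where D(n) = (r+n)(r+n-1) + (3/2)(r+n) + (-1/2).
  a_n = -2 / D(n) * a_{n-1}.
Since the indicial polynomial factors as (r - r_1)(r - r_2), D(n) = (r_1 + n - r_1)(r_1 + n - r_2) = n(n + 3/2).
Evaluating step by step (a_0 = 1):
  n = 1: D(1) = 1(1 + 3/2) = 5/2; numerator = -2(1) = -2; a_1 = (-2)/(5/2) = -4/5
  n = 2: D(2) = 2(2 + 3/2) = 7; numerator = -2(-4/5) = 8/5; a_2 = (8/5)/(7) = 8/35
  n = 3: D(3) = 3(3 + 3/2) = 27/2; numerator = -2(8/35) = -16/35; a_3 = (-16/35)/(27/2) = -32/945
  n = 4: D(4) = 4(4 + 3/2) = 22; numerator = -2(-32/945) = 64/945; a_4 = (64/945)/(22) = 32/10395
  n = 5: D(5) = 5(5 + 3/2) = 65/2; numerator = -2(32/10395) = -64/10395; a_5 = (-64/10395)/(65/2) = -128/675675

r = 1/2; a_0 = 1; a_1 = -4/5; a_2 = 8/35; a_3 = -32/945; a_4 = 32/10395; a_5 = -128/675675


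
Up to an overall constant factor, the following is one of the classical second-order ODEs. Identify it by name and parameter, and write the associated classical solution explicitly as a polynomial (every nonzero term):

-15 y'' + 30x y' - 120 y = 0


All three coefficients share the factor -15; dividing through by -15 gives  y'' - 2x y' + 8 y = 0.
This matches the Hermite equation y'' - 2x y' + 2n y = 0 with 2n = 8, so n = 4; the polynomial solution is H_4(x).
With y = sum_k a_k x^k, matching x^k gives (k+2)(k+1) a_{k+2} = 2(k - n) a_k = 2(k - 4) a_k. The right side vanishes at k = 4, so the series with the parity of 4 terminates at degree 4.
Standard normalization: leading coefficient of H_n is 2^n, so a_4 = 2^4 = 16. Work downward with a_k = (k+1)(k+2) a_{k+2} / (2(k - n)):
  a_2 = (3)(4)(16) / (2(2 - 4)) = 192/(-4) = -48
  a_0 = (1)(2)(-48) / (2(0 - 4)) = -96/(-8) = 12
Hence H_4(x) = 16 x^4 - 48 x^2 + 12.

H_4(x); series = 16 x^4 - 48 x^2 + 12


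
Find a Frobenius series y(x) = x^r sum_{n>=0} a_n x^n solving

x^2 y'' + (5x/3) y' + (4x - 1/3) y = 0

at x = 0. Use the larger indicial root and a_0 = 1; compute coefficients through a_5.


Write in Frobenius form y'' + (p(x)/x) y' + (q(x)/x^2) y = 0:
  p(x) = 5/3,  q(x) = 4x - 1/3.
Indicial equation: r(r-1) + (5/3) r + (-1/3) = 0 -> roots r_1 = 1/3, r_2 = -1.
Take r = r_1 = 1/3. Let y(x) = x^r sum_{n>=0} a_n x^n with a_0 = 1.
Substitute y = x^r sum a_n x^n and match x^{r+n}. The recurrence is
  D(n) a_n + 4 a_{n-1} = 0,  where D(n) = (r+n)(r+n-1) + (5/3)(r+n) + (-1/3).
  a_n = -4 / D(n) * a_{n-1}.
Since the indicial polynomial factors as (r - r_1)(r - r_2), D(n) = (r_1 + n - r_1)(r_1 + n - r_2) = n(n + 4/3).
Evaluating step by step (a_0 = 1):
  n = 1: D(1) = 1(1 + 4/3) = 7/3; numerator = -4(1) = -4; a_1 = (-4)/(7/3) = -12/7
  n = 2: D(2) = 2(2 + 4/3) = 20/3; numerator = -4(-12/7) = 48/7; a_2 = (48/7)/(20/3) = 36/35
  n = 3: D(3) = 3(3 + 4/3) = 13; numerator = -4(36/35) = -144/35; a_3 = (-144/35)/(13) = -144/455
  n = 4: D(4) = 4(4 + 4/3) = 64/3; numerator = -4(-144/455) = 576/455; a_4 = (576/455)/(64/3) = 27/455
  n = 5: D(5) = 5(5 + 4/3) = 95/3; numerator = -4(27/455) = -108/455; a_5 = (-108/455)/(95/3) = -324/43225

r = 1/3; a_0 = 1; a_1 = -12/7; a_2 = 36/35; a_3 = -144/455; a_4 = 27/455; a_5 = -324/43225


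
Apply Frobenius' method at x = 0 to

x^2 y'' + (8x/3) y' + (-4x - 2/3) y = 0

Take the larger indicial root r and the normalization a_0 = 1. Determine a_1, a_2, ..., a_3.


Write in Frobenius form y'' + (p(x)/x) y' + (q(x)/x^2) y = 0:
  p(x) = 8/3,  q(x) = -4x - 2/3.
Indicial equation: r(r-1) + (8/3) r + (-2/3) = 0 -> roots r_1 = 1/3, r_2 = -2.
Take r = r_1 = 1/3. Let y(x) = x^r sum_{n>=0} a_n x^n with a_0 = 1.
Substitute y = x^r sum a_n x^n and match x^{r+n}. The recurrence is
  D(n) a_n - 4 a_{n-1} = 0,  where D(n) = (r+n)(r+n-1) + (8/3)(r+n) + (-2/3).
  a_n = 4 / D(n) * a_{n-1}.
Since the indicial polynomial factors as (r - r_1)(r - r_2), D(n) = (r_1 + n - r_1)(r_1 + n - r_2) = n(n + 7/3).
Evaluating step by step (a_0 = 1):
  n = 1: D(1) = 1(1 + 7/3) = 10/3; numerator = 4(1) = 4; a_1 = (4)/(10/3) = 6/5
  n = 2: D(2) = 2(2 + 7/3) = 26/3; numerator = 4(6/5) = 24/5; a_2 = (24/5)/(26/3) = 36/65
  n = 3: D(3) = 3(3 + 7/3) = 16; numerator = 4(36/65) = 144/65; a_3 = (144/65)/(16) = 9/65

r = 1/3; a_0 = 1; a_1 = 6/5; a_2 = 36/65; a_3 = 9/65


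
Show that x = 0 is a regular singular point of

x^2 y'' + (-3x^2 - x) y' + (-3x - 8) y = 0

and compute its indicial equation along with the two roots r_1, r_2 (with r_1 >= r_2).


Divide by x^2 to reach normal form y'' + P_1(x) y' + P_2(x) y = 0 with P_1(x) = -3 - 1/x and P_2(x) = -3/x - 8/x^2.
x = 0 is a singular point because the y'-coefficient -3 - 1/x has a pole at x = 0 and the y-coefficient -3/x - 8/x^2 has a pole at x = 0.
It is a regular singular point because x P_1(x) = p(x) = -3x - 1 and x^2 P_2(x) = q(x) = -3x - 8 are polynomials, hence analytic at x = 0.
p(0) = -1,  q(0) = -8.
Indicial equation: r(r-1) + p(0) r + q(0) = 0, i.e. r^2 + (p(0) - 1) r + q(0) = 0, i.e. r^2 - 2 r - 8 = 0.
Discriminant: (-2)^2 - 4(-8) = 36, so r = (2 ± 6)/2.
Solving: r_1 = 4, r_2 = -2.

indicial: r^2 - 2 r - 8 = 0; roots r_1 = 4, r_2 = -2


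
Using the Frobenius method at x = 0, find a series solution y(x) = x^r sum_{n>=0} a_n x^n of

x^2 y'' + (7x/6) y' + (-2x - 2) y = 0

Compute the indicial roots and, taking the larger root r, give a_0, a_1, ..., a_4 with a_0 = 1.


Write in Frobenius form y'' + (p(x)/x) y' + (q(x)/x^2) y = 0:
  p(x) = 7/6,  q(x) = -2x - 2.
Indicial equation: r(r-1) + (7/6) r + (-2) = 0 -> roots r_1 = 4/3, r_2 = -3/2.
Take r = r_1 = 4/3. Let y(x) = x^r sum_{n>=0} a_n x^n with a_0 = 1.
Substitute y = x^r sum a_n x^n and match x^{r+n}. The recurrence is
  D(n) a_n - 2 a_{n-1} = 0,  where D(n) = (r+n)(r+n-1) + (7/6)(r+n) + (-2).
  a_n = 2 / D(n) * a_{n-1}.
Since the indicial polynomial factors as (r - r_1)(r - r_2), D(n) = (r_1 + n - r_1)(r_1 + n - r_2) = n(n + 17/6).
Evaluating step by step (a_0 = 1):
  n = 1: D(1) = 1(1 + 17/6) = 23/6; numerator = 2(1) = 2; a_1 = (2)/(23/6) = 12/23
  n = 2: D(2) = 2(2 + 17/6) = 29/3; numerator = 2(12/23) = 24/23; a_2 = (24/23)/(29/3) = 72/667
  n = 3: D(3) = 3(3 + 17/6) = 35/2; numerator = 2(72/667) = 144/667; a_3 = (144/667)/(35/2) = 288/23345
  n = 4: D(4) = 4(4 + 17/6) = 82/3; numerator = 2(288/23345) = 576/23345; a_4 = (576/23345)/(82/3) = 864/957145

r = 4/3; a_0 = 1; a_1 = 12/23; a_2 = 72/667; a_3 = 288/23345; a_4 = 864/957145


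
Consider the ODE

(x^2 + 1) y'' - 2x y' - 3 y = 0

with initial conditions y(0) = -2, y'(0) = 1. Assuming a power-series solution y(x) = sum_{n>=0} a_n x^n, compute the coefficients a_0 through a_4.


Ansatz: y(x) = sum_{n>=0} a_n x^n, so y'(x) = sum_{n>=1} n a_n x^(n-1) and y''(x) = sum_{n>=2} n(n-1) a_n x^(n-2).
Substitute into P(x) y'' + Q(x) y' + R(x) y = 0 with P(x) = x^2 + 1, Q(x) = -2x, R(x) = -3, and match powers of x.
Initial conditions: a_0 = -2, a_1 = 1.
Setting the coefficient of each power of x to zero and solving order by order (substituting the coefficients already found):
  x^0: 2 a_2 - 3 a_0 = 0  ->  2 a_2 = 3 a_0 = -6  ->  a_2 = -3
  x^1: 6 a_3 - 5 a_1 = 0  ->  6 a_3 = 5 a_1 = 5  ->  a_3 = 5/6
  x^2: 12 a_4 - 5 a_2 = 0  ->  12 a_4 = 5 a_2 = -15  ->  a_4 = -5/4
Truncated series: y(x) = -2 + x - 3 x^2 + (5/6) x^3 - (5/4) x^4 + O(x^5).

a_0 = -2; a_1 = 1; a_2 = -3; a_3 = 5/6; a_4 = -5/4


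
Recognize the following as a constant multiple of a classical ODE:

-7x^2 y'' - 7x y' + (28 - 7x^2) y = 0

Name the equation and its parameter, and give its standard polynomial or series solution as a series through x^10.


All three coefficients share the factor -7; dividing through by -7 gives  x^2 y'' + x y' + (x^2 - 4) y = 0.
This matches the Bessel equation x^2 y'' + x y' + (x^2 - nu^2) y = 0 with nu^2 = 4, so nu = 2; the solution bounded at x = 0 is J_2(x).
Frobenius at x = 0: indicial roots ±nu; for r = nu the recurrence k(k + 2nu) c_k = -c_{k-2} gives the standard series J_nu(x) = sum_{k>=0} (-1)^k / (k! (k+nu)!) (x/2)^(2k+nu). Evaluate the first 5 terms:
  k = 0: (-1)^0 / (0! * 2! * 2^2) x^2 = 1/(1*2*4) x^2 = (1/8) x^2
  k = 1: (-1)^1 / (1! * 3! * 2^4) x^4 = -1/(1*6*16) x^4 = (-1/96) x^4
  k = 2: (-1)^2 / (2! * 4! * 2^6) x^6 = 1/(2*24*64) x^6 = (1/3072) x^6
  k = 3: (-1)^3 / (3! * 5! * 2^8) x^8 = -1/(6*120*256) x^8 = (-1/184320) x^8
  k = 4: (-1)^4 / (4! * 6! * 2^10) x^10 = 1/(24*720*1024) x^10 = (1/17694720) x^10
Hence J_2(x) = x^10/17694720 - x^8/184320 + x^6/3072 - x^4/96 + x^2/8 + ....

J_2(x); series = x^10/17694720 - x^8/184320 + x^6/3072 - x^4/96 + x^2/8


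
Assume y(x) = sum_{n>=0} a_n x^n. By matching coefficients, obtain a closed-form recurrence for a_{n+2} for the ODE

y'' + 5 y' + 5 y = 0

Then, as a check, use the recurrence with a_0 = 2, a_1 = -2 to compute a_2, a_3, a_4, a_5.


Substitute y = sum_n a_n x^n.
y''(x) has coefficient (n+2)(n+1) a_{n+2} at x^n;
5 y'(x) has coefficient 5 (n+1) a_{n+1} at x^n;
5 y(x) has coefficient 5 a_n at x^n.
Matching x^n: (n+2)(n+1) a_{n+2} + 5 (n+1) a_{n+1} + 5 a_n = 0.
Thus a_{n+2} = [-5 (n+1) a_{n+1} - 5 a_n] / ((n+1)(n+2)).

Check with a_0 = 2, a_1 = -2 (apply the recurrence for n = 0, 1, 2, 3): a_0 = 2, a_1 = -2, a_2 = 0, a_3 = 5/3, a_4 = -25/12, a_5 = 5/3.

a_(n+2) = [-5 (n+1) a_(n+1) - 5 a_n] / ((n+1)(n+2)); check: a_0 = 2, a_1 = -2, a_2 = 0, a_3 = 5/3, a_4 = -25/12, a_5 = 5/3


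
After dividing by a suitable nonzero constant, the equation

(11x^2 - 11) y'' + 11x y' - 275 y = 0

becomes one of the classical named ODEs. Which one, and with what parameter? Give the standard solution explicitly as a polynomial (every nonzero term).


All three coefficients share the factor -11; dividing through by -11 gives  (1 - x^2) y'' - x y' + 25 y = 0.
This matches the Chebyshev equation (1 - x^2) y'' - x y' + n^2 y = 0 (note the -x y' term, not -2x y') with n^2 = 25, so n = 5; the polynomial solution is T_5(x).
With y = sum_k a_k x^k, matching x^k gives (k+2)(k+1) a_{k+2} = (k^2 - n^2) a_k = (k - 5)(k + 5) a_k. The right side vanishes at k = 5, so the series with the parity of 5 terminates at degree 5.
Standard normalization: leading coefficient of T_n is 2^(n-1), so a_5 = 2^4 = 16. Work downward with a_k = (k+1)(k+2) a_{k+2} / ((k - 5)(k + 5)):
  a_3 = (4)(5)(16) / ((3 - 5)(3 + 5)) = 320/(-16) = -20
  a_1 = (2)(3)(-20) / ((1 - 5)(1 + 5)) = -120/(-24) = 5
Hence T_5(x) = 16 x^5 - 20 x^3 + 5 x.

T_5(x); series = 16 x^5 - 20 x^3 + 5 x


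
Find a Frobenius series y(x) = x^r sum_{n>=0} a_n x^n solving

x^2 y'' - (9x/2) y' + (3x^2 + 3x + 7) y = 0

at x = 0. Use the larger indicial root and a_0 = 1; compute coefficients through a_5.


Write in Frobenius form y'' + (p(x)/x) y' + (q(x)/x^2) y = 0:
  p(x) = -9/2,  q(x) = 3x^2 + 3x + 7.
Indicial equation: r(r-1) + (-9/2) r + (7) = 0 -> roots r_1 = 7/2, r_2 = 2.
Take r = r_1 = 7/2. Let y(x) = x^r sum_{n>=0} a_n x^n with a_0 = 1.
Substitute y = x^r sum a_n x^n and match x^{r+n}. The recurrence is
  D(n) a_n + 3 a_{n-1} + 3 a_{n-2} = 0,  where D(n) = (r+n)(r+n-1) + (-9/2)(r+n) + (7).
  a_n = [-3 a_{n-1} - 3 a_{n-2}] / D(n).
Since the indicial polynomial factors as (r - r_1)(r - r_2), D(n) = (r_1 + n - r_1)(r_1 + n - r_2) = n(n + 3/2).
Evaluating step by step (a_0 = 1):
  n = 1: D(1) = 1(1 + 3/2) = 5/2; numerator = -3(1) = -3; a_1 = (-3)/(5/2) = -6/5
  n = 2: D(2) = 2(2 + 3/2) = 7; numerator = -3(-6/5) - 3(1) = 3/5; a_2 = (3/5)/(7) = 3/35
  n = 3: D(3) = 3(3 + 3/2) = 27/2; numerator = -3(3/35) - 3(-6/5) = 117/35; a_3 = (117/35)/(27/2) = 26/105
  n = 4: D(4) = 4(4 + 3/2) = 22; numerator = -3(26/105) - 3(3/35) = -1; a_4 = (-1)/(22) = -1/22
  n = 5: D(5) = 5(5 + 3/2) = 65/2; numerator = -3(-1/22) - 3(26/105) = -467/770; a_5 = (-467/770)/(65/2) = -467/25025

r = 7/2; a_0 = 1; a_1 = -6/5; a_2 = 3/35; a_3 = 26/105; a_4 = -1/22; a_5 = -467/25025


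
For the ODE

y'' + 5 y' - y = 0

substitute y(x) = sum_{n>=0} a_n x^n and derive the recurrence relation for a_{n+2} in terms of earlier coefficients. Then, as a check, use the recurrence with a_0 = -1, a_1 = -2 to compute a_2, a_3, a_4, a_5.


Substitute y = sum_n a_n x^n.
y''(x) has coefficient (n+2)(n+1) a_{n+2} at x^n;
5 y'(x) has coefficient 5 (n+1) a_{n+1} at x^n;
-y(x) has coefficient -1 a_n at x^n.
Matching x^n: (n+2)(n+1) a_{n+2} + 5 (n+1) a_{n+1} - 1 a_n = 0.
Thus a_{n+2} = [-5 (n+1) a_{n+1} + 1 a_n] / ((n+1)(n+2)).

Check with a_0 = -1, a_1 = -2 (apply the recurrence for n = 0, 1, 2, 3): a_0 = -1, a_1 = -2, a_2 = 9/2, a_3 = -47/6, a_4 = 61/6, a_5 = -1267/120.

a_(n+2) = [-5 (n+1) a_(n+1) + 1 a_n] / ((n+1)(n+2)); check: a_0 = -1, a_1 = -2, a_2 = 9/2, a_3 = -47/6, a_4 = 61/6, a_5 = -1267/120


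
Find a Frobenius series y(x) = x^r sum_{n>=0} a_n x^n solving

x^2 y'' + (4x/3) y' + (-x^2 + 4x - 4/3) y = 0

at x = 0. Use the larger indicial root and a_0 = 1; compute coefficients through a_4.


Write in Frobenius form y'' + (p(x)/x) y' + (q(x)/x^2) y = 0:
  p(x) = 4/3,  q(x) = -x^2 + 4x - 4/3.
Indicial equation: r(r-1) + (4/3) r + (-4/3) = 0 -> roots r_1 = 1, r_2 = -4/3.
Take r = r_1 = 1. Let y(x) = x^r sum_{n>=0} a_n x^n with a_0 = 1.
Substitute y = x^r sum a_n x^n and match x^{r+n}. The recurrence is
  D(n) a_n + 4 a_{n-1} - 1 a_{n-2} = 0,  where D(n) = (r+n)(r+n-1) + (4/3)(r+n) + (-4/3).
  a_n = [-4 a_{n-1} + 1 a_{n-2}] / D(n).
Since the indicial polynomial factors as (r - r_1)(r - r_2), D(n) = (r_1 + n - r_1)(r_1 + n - r_2) = n(n + 7/3).
Evaluating step by step (a_0 = 1):
  n = 1: D(1) = 1(1 + 7/3) = 10/3; numerator = -4(1) = -4; a_1 = (-4)/(10/3) = -6/5
  n = 2: D(2) = 2(2 + 7/3) = 26/3; numerator = -4(-6/5) + 1(1) = 29/5; a_2 = (29/5)/(26/3) = 87/130
  n = 3: D(3) = 3(3 + 7/3) = 16; numerator = -4(87/130) + 1(-6/5) = -252/65; a_3 = (-252/65)/(16) = -63/260
  n = 4: D(4) = 4(4 + 7/3) = 76/3; numerator = -4(-63/260) + 1(87/130) = 213/130; a_4 = (213/130)/(76/3) = 639/9880

r = 1; a_0 = 1; a_1 = -6/5; a_2 = 87/130; a_3 = -63/260; a_4 = 639/9880


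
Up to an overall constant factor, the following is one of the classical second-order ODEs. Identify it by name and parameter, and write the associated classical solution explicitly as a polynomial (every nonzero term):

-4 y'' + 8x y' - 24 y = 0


All three coefficients share the factor -4; dividing through by -4 gives  y'' - 2x y' + 6 y = 0.
This matches the Hermite equation y'' - 2x y' + 2n y = 0 with 2n = 6, so n = 3; the polynomial solution is H_3(x).
With y = sum_k a_k x^k, matching x^k gives (k+2)(k+1) a_{k+2} = 2(k - n) a_k = 2(k - 3) a_k. The right side vanishes at k = 3, so the series with the parity of 3 terminates at degree 3.
Standard normalization: leading coefficient of H_n is 2^n, so a_3 = 2^3 = 8. Work downward with a_k = (k+1)(k+2) a_{k+2} / (2(k - n)):
  a_1 = (2)(3)(8) / (2(1 - 3)) = 48/(-4) = -12
Hence H_3(x) = 8 x^3 - 12 x.

H_3(x); series = 8 x^3 - 12 x


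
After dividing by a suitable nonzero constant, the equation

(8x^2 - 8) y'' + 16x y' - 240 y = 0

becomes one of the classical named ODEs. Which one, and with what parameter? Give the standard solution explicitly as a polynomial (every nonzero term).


All three coefficients share the factor -8; dividing through by -8 gives  (1 - x^2) y'' - 2x y' + 30 y = 0.
This matches the Legendre equation (1 - x^2) y'' - 2x y' + n(n+1) y = 0 (note the -2x y' term) with n(n+1) = 30, so n = 5; the polynomial solution is P_5(x).
With y = sum_k a_k x^k, matching x^k gives (k+2)(k+1) a_{k+2} = [k(k+1) - n(n+1)] a_k = (k - 5)(k + 6) a_k. The right side vanishes at k = 5, so the series with the parity of 5 terminates at degree 5.
Standard normalization (P_n(1) = 1): leading coefficient (2n)!/(2^n (n!)^2) = 3628800/(32*14400) = 63/8, so a_5 = 63/8. Work downward with a_k = (k+1)(k+2) a_{k+2} / ((k - 5)(k + 6)):
  a_3 = (4)(5)(63/8) / ((3 - 5)(3 + 6)) = (315/2)/(-18) = -35/4
  a_1 = (2)(3)(-35/4) / ((1 - 5)(1 + 6)) = (-105/2)/(-28) = 15/8
Hence P_5(x) = 63 x^5/8 - 35 x^3/4 + 15 x/8.

P_5(x); series = 63 x^5/8 - 35 x^3/4 + 15 x/8


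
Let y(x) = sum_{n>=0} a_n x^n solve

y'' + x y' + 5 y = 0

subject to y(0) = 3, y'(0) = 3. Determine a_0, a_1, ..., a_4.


Ansatz: y(x) = sum_{n>=0} a_n x^n, so y'(x) = sum_{n>=1} n a_n x^(n-1) and y''(x) = sum_{n>=2} n(n-1) a_n x^(n-2).
Substitute into P(x) y'' + Q(x) y' + R(x) y = 0 with P(x) = 1, Q(x) = x, R(x) = 5, and match powers of x.
Initial conditions: a_0 = 3, a_1 = 3.
Setting the coefficient of each power of x to zero and solving order by order (substituting the coefficients already found):
  x^0: 2 a_2 + 5 a_0 = 0  ->  2 a_2 = -5 a_0 = -15  ->  a_2 = -15/2
  x^1: 6 a_3 + 6 a_1 = 0  ->  6 a_3 = -6 a_1 = -18  ->  a_3 = -3
  x^2: 12 a_4 + 7 a_2 = 0  ->  12 a_4 = -7 a_2 = 105/2  ->  a_4 = 35/8
Truncated series: y(x) = 3 + 3 x - (15/2) x^2 - 3 x^3 + (35/8) x^4 + O(x^5).

a_0 = 3; a_1 = 3; a_2 = -15/2; a_3 = -3; a_4 = 35/8


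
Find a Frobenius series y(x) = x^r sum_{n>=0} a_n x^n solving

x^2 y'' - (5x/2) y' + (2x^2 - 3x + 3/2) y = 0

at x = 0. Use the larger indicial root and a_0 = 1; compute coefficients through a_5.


Write in Frobenius form y'' + (p(x)/x) y' + (q(x)/x^2) y = 0:
  p(x) = -5/2,  q(x) = 2x^2 - 3x + 3/2.
Indicial equation: r(r-1) + (-5/2) r + (3/2) = 0 -> roots r_1 = 3, r_2 = 1/2.
Take r = r_1 = 3. Let y(x) = x^r sum_{n>=0} a_n x^n with a_0 = 1.
Substitute y = x^r sum a_n x^n and match x^{r+n}. The recurrence is
  D(n) a_n - 3 a_{n-1} + 2 a_{n-2} = 0,  where D(n) = (r+n)(r+n-1) + (-5/2)(r+n) + (3/2).
  a_n = [3 a_{n-1} - 2 a_{n-2}] / D(n).
Since the indicial polynomial factors as (r - r_1)(r - r_2), D(n) = (r_1 + n - r_1)(r_1 + n - r_2) = n(n + 5/2).
Evaluating step by step (a_0 = 1):
  n = 1: D(1) = 1(1 + 5/2) = 7/2; numerator = 3(1) = 3; a_1 = (3)/(7/2) = 6/7
  n = 2: D(2) = 2(2 + 5/2) = 9; numerator = 3(6/7) - 2(1) = 4/7; a_2 = (4/7)/(9) = 4/63
  n = 3: D(3) = 3(3 + 5/2) = 33/2; numerator = 3(4/63) - 2(6/7) = -32/21; a_3 = (-32/21)/(33/2) = -64/693
  n = 4: D(4) = 4(4 + 5/2) = 26; numerator = 3(-64/693) - 2(4/63) = -40/99; a_4 = (-40/99)/(26) = -20/1287
  n = 5: D(5) = 5(5 + 5/2) = 75/2; numerator = 3(-20/1287) - 2(-64/693) = 1244/9009; a_5 = (1244/9009)/(75/2) = 2488/675675

r = 3; a_0 = 1; a_1 = 6/7; a_2 = 4/63; a_3 = -64/693; a_4 = -20/1287; a_5 = 2488/675675


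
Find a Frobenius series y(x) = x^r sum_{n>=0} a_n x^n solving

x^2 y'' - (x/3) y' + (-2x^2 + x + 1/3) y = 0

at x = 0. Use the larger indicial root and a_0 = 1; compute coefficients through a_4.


Write in Frobenius form y'' + (p(x)/x) y' + (q(x)/x^2) y = 0:
  p(x) = -1/3,  q(x) = -2x^2 + x + 1/3.
Indicial equation: r(r-1) + (-1/3) r + (1/3) = 0 -> roots r_1 = 1, r_2 = 1/3.
Take r = r_1 = 1. Let y(x) = x^r sum_{n>=0} a_n x^n with a_0 = 1.
Substitute y = x^r sum a_n x^n and match x^{r+n}. The recurrence is
  D(n) a_n + 1 a_{n-1} - 2 a_{n-2} = 0,  where D(n) = (r+n)(r+n-1) + (-1/3)(r+n) + (1/3).
  a_n = [-1 a_{n-1} + 2 a_{n-2}] / D(n).
Since the indicial polynomial factors as (r - r_1)(r - r_2), D(n) = (r_1 + n - r_1)(r_1 + n - r_2) = n(n + 2/3).
Evaluating step by step (a_0 = 1):
  n = 1: D(1) = 1(1 + 2/3) = 5/3; numerator = -1(1) = -1; a_1 = (-1)/(5/3) = -3/5
  n = 2: D(2) = 2(2 + 2/3) = 16/3; numerator = -1(-3/5) + 2(1) = 13/5; a_2 = (13/5)/(16/3) = 39/80
  n = 3: D(3) = 3(3 + 2/3) = 11; numerator = -1(39/80) + 2(-3/5) = -27/16; a_3 = (-27/16)/(11) = -27/176
  n = 4: D(4) = 4(4 + 2/3) = 56/3; numerator = -1(-27/176) + 2(39/80) = 993/880; a_4 = (993/880)/(56/3) = 2979/49280

r = 1; a_0 = 1; a_1 = -3/5; a_2 = 39/80; a_3 = -27/176; a_4 = 2979/49280
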